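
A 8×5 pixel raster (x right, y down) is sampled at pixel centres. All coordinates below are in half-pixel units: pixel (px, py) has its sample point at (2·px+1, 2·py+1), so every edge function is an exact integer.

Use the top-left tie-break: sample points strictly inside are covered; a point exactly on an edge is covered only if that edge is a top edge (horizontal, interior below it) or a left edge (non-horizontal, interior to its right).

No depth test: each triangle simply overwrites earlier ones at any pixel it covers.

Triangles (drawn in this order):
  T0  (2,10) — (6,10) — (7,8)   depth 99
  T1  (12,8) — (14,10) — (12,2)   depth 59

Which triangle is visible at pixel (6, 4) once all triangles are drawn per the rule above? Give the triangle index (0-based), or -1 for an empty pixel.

T0:
  2·area = 8  (B↔C swapped to make it positive)
  edge (2, 10)→(7, 8): d=(5,-2) top-left  bias=+0
  edge (7, 8)→(6, 10): d=(-1,2) right/bottom  bias=-1
  edge (6, 10)→(2, 10): d=(-4,0) right/bottom  bias=-1
    (2,4)@(5, 9): e=[1,3,4] → X
    (3,4)@(7, 9): e=[5,-1,4] → .
  covered (1 px):
    . . . . . . . .
    . . . . . . . .
    . . . . . . . .
    . . . . . . . .
    . . X . . . . .
T1:
  2·area = 12  (B↔C swapped to make it positive)
  edge (12, 8)→(12, 2): d=(0,-6) top-left  bias=+0
  edge (12, 2)→(14, 10): d=(2,8) right/bottom  bias=-1
  edge (14, 10)→(12, 8): d=(-2,-2) top-left  bias=+0
    (2,0)@(5, 1): e=[-42,54,0] → .  [on edge]
    (3,1)@(7, 3): e=[-30,42,0] → .  [on edge]
    (4,2)@(9, 5): e=[-18,30,0] → .  [on edge]
    (5,3)@(11, 7): e=[-6,18,0] → .  [on edge]
    (6,3)@(13, 7): e=[6,2,4] → X
    (7,3)@(15, 7): e=[18,-14,8] → .
    (6,4)@(13, 9): e=[6,6,0] → X  [on edge]
    (7,4)@(15, 9): e=[18,-10,4] → .
  covered (2 px):
    . . . . . . . .
    . . . . . . . .
    . . . . . . . .
    . . . . . . X .
    . . . . . . X .

Z-buffer (winner per pixel, '.' = empty):
  . . . . . . . .
  . . . . . . . .
  . . . . . . . .
  . . . . . . 1 .
  . . 0 . . . 1 .

Result: 1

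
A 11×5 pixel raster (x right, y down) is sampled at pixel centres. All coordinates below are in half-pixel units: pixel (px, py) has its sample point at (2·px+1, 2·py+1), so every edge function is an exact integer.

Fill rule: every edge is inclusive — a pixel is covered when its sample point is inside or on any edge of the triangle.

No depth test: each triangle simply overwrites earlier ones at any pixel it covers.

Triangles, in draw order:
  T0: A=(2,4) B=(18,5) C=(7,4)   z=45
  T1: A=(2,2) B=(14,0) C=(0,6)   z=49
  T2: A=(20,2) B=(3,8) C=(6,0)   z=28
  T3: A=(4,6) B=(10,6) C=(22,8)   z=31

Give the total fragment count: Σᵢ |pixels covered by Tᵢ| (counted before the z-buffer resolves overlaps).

T0:
  2·area = 5  (B↔C swapped to make it positive)
  edge (2, 4)→(7, 4): d=(5,0) inclusive
  edge (7, 4)→(18, 5): d=(11,1) inclusive
  edge (18, 5)→(2, 4): d=(-16,-1) inclusive
  covered (0 px):
    . . . . . . . . . . .
    . . . . . . . . . . .
    . . . . . . . . . . .
    . . . . . . . . . . .
    . . . . . . . . . . .
T1:
  2·area = 44
  edge (2, 2)→(14, 0): d=(12,-2) inclusive
  edge (14, 0)→(0, 6): d=(-14,6) inclusive
  edge (0, 6)→(2, 2): d=(2,-4) inclusive
    (4,0)@(9, 1): e=[2,16,26] → X
    (5,0)@(11, 1): e=[6,4,34] → X
    (6,0)@(13, 1): e=[10,-8,42] → .
    (1,1)@(3, 3): e=[14,24,6] → X
    (2,1)@(5, 3): e=[18,12,14] → X
    (3,1)@(7, 3): e=[22,0,22] → X  [on edge]
    (4,1)@(9, 3): e=[26,-12,30] → .
    (5,1)@(11, 3): e=[30,-24,38] → .
    (0,2)@(1, 5): e=[34,8,2] → X
    (1,2)@(3, 5): e=[38,-4,10] → .
    (2,2)@(5, 5): e=[42,-16,18] → .
    (3,2)@(7, 5): e=[46,-28,26] → .
  covered (6 px):
    . . . . X X . . . . .
    . X X X . . . . . . .
    X . . . . . . . . . .
    . . . . . . . . . . .
    . . . . . . . . . . .
T2:
  2·area = 118
  edge (20, 2)→(3, 8): d=(-17,6) inclusive
  edge (3, 8)→(6, 0): d=(3,-8) inclusive
  edge (6, 0)→(20, 2): d=(14,2) inclusive
    (3,0)@(7, 1): e=[95,11,12] → X
    (4,0)@(9, 1): e=[83,27,8] → X
    (5,0)@(11, 1): e=[71,43,4] → X
    (6,0)@(13, 1): e=[59,59,0] → X  [on edge]
    (7,0)@(15, 1): e=[47,75,-4] → .
    (2,1)@(5, 3): e=[73,1,44] → X
    (7,1)@(15, 3): e=[13,81,24] → X
    (8,1)@(17, 3): e=[1,97,20] → X
    (9,1)@(19, 3): e=[-11,113,16] → .
    (2,2)@(5, 5): e=[39,7,72] → X
    (6,2)@(13, 5): e=[-9,71,56] → .
    (7,2)@(15, 5): e=[-21,87,52] → .
  covered (16 px):
    . . . X X X X . . . .
    . . X X X X X X X . .
    . . X X X X . . . . .
    . . X . . . . . . . .
    . . . . . . . . . . .
T3:
  2·area = 12
  edge (4, 6)→(10, 6): d=(6,0) inclusive
  edge (10, 6)→(22, 8): d=(12,2) inclusive
  edge (22, 8)→(4, 6): d=(-18,-2) inclusive
    (6,3)@(13, 7): e=[6,6,0] → X  [on edge]
    (7,3)@(15, 7): e=[6,2,4] → X
    (8,3)@(17, 7): e=[6,-2,8] → .
    (6,4)@(13, 9): e=[18,30,-36] → .
    (7,4)@(15, 9): e=[18,26,-32] → .
  covered (2 px):
    . . . . . . . . . . .
    . . . . . . . . . . .
    . . . . . . . . . . .
    . . . . . . X X . . .
    . . . . . . . . . . .

Result: 24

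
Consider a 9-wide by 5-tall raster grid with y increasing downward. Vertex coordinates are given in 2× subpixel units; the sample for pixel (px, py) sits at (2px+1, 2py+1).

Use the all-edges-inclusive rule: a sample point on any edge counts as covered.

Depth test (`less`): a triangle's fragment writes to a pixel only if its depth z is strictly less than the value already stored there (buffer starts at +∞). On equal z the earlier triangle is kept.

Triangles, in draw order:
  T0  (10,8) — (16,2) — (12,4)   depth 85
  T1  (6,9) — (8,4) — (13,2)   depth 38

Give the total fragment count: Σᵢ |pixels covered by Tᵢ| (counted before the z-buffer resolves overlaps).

T0:
  2·area = 12  (B↔C swapped to make it positive)
  edge (10, 8)→(12, 4): d=(2,-4) inclusive
  edge (12, 4)→(16, 2): d=(4,-2) inclusive
  edge (16, 2)→(10, 8): d=(-6,6) inclusive
    (8,0)@(17, 1): e=[14,-2,0] → ·  [on edge]
    (7,1)@(15, 3): e=[10,2,0] → █  [on edge]
    (8,1)@(17, 3): e=[18,6,-12] → ·
    (6,2)@(13, 5): e=[6,6,0] → █  [on edge]
    (7,2)@(15, 5): e=[14,10,-12] → ·
    (5,3)@(11, 7): e=[2,10,0] → █  [on edge]
    (6,3)@(13, 7): e=[10,14,-12] → ·
    (4,4)@(9, 9): e=[-2,14,0] → ·  [on edge]
    (5,4)@(11, 9): e=[6,18,-12] → ·
  covered (3 px):
    · · · · · · · · ·
    · · · · · · · █ ·
    · · · · · · █ · ·
    · · · · · █ · · ·
    · · · · · · · · ·
T1:
  2·area = 21
  edge (6, 9)→(8, 4): d=(2,-5) inclusive
  edge (8, 4)→(13, 2): d=(5,-2) inclusive
  edge (13, 2)→(6, 9): d=(-7,7) inclusive
    (5,1)@(11, 3): e=[13,1,7] → █
    (6,1)@(13, 3): e=[23,5,-7] → ·
    (4,2)@(9, 5): e=[7,7,7] → █
    (5,2)@(11, 5): e=[17,11,-7] → ·
    (3,3)@(7, 7): e=[1,13,7] → █
    (4,3)@(9, 7): e=[11,17,-7] → ·
    (3,4)@(7, 9): e=[5,23,-7] → ·
  covered (3 px):
    · · · · · · · · ·
    · · · · · █ · · ·
    · · · · █ · · · ·
    · · · █ · · · · ·
    · · · · · · · · ·

Final: 6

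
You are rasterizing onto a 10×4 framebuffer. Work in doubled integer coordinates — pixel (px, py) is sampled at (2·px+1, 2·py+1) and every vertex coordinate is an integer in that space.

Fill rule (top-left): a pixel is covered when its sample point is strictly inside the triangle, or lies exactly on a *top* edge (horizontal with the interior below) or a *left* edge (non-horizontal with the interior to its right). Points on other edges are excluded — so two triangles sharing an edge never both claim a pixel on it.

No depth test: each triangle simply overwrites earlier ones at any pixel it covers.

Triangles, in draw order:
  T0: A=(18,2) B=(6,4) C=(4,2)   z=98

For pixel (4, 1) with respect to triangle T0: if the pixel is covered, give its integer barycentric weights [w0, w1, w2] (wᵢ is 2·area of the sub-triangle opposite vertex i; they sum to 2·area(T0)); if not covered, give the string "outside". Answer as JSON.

T0:
  2·area = 28
  edge (18, 2)→(6, 4): d=(-12,2) right/bottom  bias=-1
  edge (6, 4)→(4, 2): d=(-2,-2) top-left  bias=+0
  edge (4, 2)→(18, 2): d=(14,0) top-left  bias=+0
    (1,0)@(3, 1): e=[42,0,-14] → ·  [on edge]
    (2,1)@(5, 3): e=[14,0,14] → █  [on edge]
    (3,1)@(7, 3): e=[10,4,14] → █
    (4,1)@(9, 3): e=[6,8,14] → █
    (5,1)@(11, 3): e=[2,12,14] → █
    (6,1)@(13, 3): e=[-2,16,14] → ·
    (2,2)@(5, 5): e=[-10,-4,42] → ·
    (3,2)@(7, 5): e=[-14,0,42] → ·  [on edge]
    (4,2)@(9, 5): e=[-18,4,42] → ·
    (5,2)@(11, 5): e=[-22,8,42] → ·
    (4,3)@(9, 7): e=[-42,0,70] → ·  [on edge]
  covered (4 px):
    · · · · · · · · · ·
    · · █ █ █ █ · · · ·
    · · · · · · · · · ·
    · · · · · · · · · ·

Final: [8,14,6]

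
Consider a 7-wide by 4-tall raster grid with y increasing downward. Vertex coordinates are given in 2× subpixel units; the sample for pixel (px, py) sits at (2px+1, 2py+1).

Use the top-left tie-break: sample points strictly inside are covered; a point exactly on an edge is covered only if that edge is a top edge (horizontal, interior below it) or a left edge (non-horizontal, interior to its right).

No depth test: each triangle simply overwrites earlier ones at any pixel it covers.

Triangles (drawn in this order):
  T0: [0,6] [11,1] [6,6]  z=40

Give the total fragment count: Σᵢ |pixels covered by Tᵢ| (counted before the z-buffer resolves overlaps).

T0:
  2·area = 30
  edge (0, 6)→(11, 1): d=(11,-5) top-left  bias=+0
  edge (11, 1)→(6, 6): d=(-5,5) right/bottom  bias=-1
  edge (6, 6)→(0, 6): d=(-6,0) right/bottom  bias=-1
    (5,0)@(11, 1): e=[0,0,30] → ·  [on edge]
    (3,1)@(7, 3): e=[2,10,18] → #
    (4,1)@(9, 3): e=[12,0,18] → ·  [on edge]
    (1,2)@(3, 5): e=[4,20,6] → #
    (2,2)@(5, 5): e=[14,10,6] → #
    (3,2)@(7, 5): e=[24,0,6] → ·  [on edge]
    (1,3)@(3, 7): e=[26,10,-6] → ·
    (2,3)@(5, 7): e=[36,0,-6] → ·  [on edge]
  covered (3 px):
    · · · · · · ·
    · · · # · · ·
    · # # · · · ·
    · · · · · · ·

Result: 3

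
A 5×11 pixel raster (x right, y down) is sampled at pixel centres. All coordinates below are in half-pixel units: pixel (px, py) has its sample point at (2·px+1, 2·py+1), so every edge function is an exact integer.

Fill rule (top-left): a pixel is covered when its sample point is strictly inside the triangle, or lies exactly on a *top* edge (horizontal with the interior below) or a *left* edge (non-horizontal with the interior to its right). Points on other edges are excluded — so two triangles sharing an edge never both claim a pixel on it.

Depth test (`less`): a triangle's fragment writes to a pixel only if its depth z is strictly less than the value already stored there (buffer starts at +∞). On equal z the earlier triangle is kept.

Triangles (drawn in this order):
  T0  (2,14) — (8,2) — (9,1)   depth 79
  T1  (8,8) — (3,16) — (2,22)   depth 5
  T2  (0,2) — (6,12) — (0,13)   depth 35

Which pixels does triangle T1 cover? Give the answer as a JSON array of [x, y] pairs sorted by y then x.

T0:
  2·area = 6
  edge (2, 14)→(8, 2): d=(6,-12) top-left  bias=+0
  edge (8, 2)→(9, 1): d=(1,-1) top-left  bias=+0
  edge (9, 1)→(2, 14): d=(-7,13) right/bottom  bias=-1
    (4,0)@(9, 1): e=[6,0,0] → ·  [on edge]
    (3,1)@(7, 3): e=[-6,0,12] → ·  [on edge]
    (2,2)@(5, 5): e=[-18,0,24] → ·  [on edge]
    (1,3)@(3, 7): e=[-30,0,36] → ·  [on edge]
    (0,4)@(1, 9): e=[-42,0,48] → ·  [on edge]
  covered (0 px):
    · · · · ·
    · · · · ·
    · · · · ·
    · · · · ·
    · · · · ·
    · · · · ·
    · · · · ·
    · · · · ·
    · · · · ·
    · · · · ·
    · · · · ·
T1:
  2·area = 22  (B↔C swapped to make it positive)
  edge (8, 8)→(2, 22): d=(-6,14) right/bottom  bias=-1
  edge (2, 22)→(3, 16): d=(1,-6) top-left  bias=+0
  edge (3, 16)→(8, 8): d=(5,-8) top-left  bias=+0
    (2,6)@(5, 13): e=[12,9,1] → #
    (3,6)@(7, 13): e=[-16,21,17] → ·
    (2,7)@(5, 15): e=[0,11,11] → ·  [on edge]
    (1,8)@(3, 17): e=[16,1,5] → #
    (2,8)@(5, 17): e=[-12,13,21] → ·
    (1,9)@(3, 19): e=[4,3,15] → #
    (2,9)@(5, 19): e=[-24,15,31] → ·
    (1,10)@(3, 21): e=[-8,5,25] → ·
  covered (3 px):
    · · · · ·
    · · · · ·
    · · · · ·
    · · · · ·
    · · · · ·
    · · · · ·
    · · # · ·
    · · · · ·
    · # · · ·
    · # · · ·
    · · · · ·
T2:
  2·area = 66
  edge (0, 2)→(6, 12): d=(6,10) right/bottom  bias=-1
  edge (6, 12)→(0, 13): d=(-6,1) right/bottom  bias=-1
  edge (0, 13)→(0, 2): d=(0,-11) top-left  bias=+0
    (0,2)@(1, 5): e=[8,47,11] → #
    (1,2)@(3, 5): e=[-12,45,33] → ·
    (0,3)@(1, 7): e=[20,35,11] → #
    (1,3)@(3, 7): e=[0,33,33] → ·  [on edge]
    (0,4)@(1, 9): e=[32,23,11] → #
    (1,4)@(3, 9): e=[12,21,33] → #
    (2,4)@(5, 9): e=[-8,19,55] → ·
    (0,5)@(1, 11): e=[44,11,11] → #
    (2,5)@(5, 11): e=[4,7,55] → #
    (3,5)@(7, 11): e=[-16,5,77] → ·
    (0,6)@(1, 13): e=[56,-1,11] → ·
    (1,6)@(3, 13): e=[36,-3,33] → ·
    (4,8)@(9, 17): e=[0,-33,99] → ·  [on edge]
  covered (7 px):
    · · · · ·
    · · · · ·
    # · · · ·
    # · · · ·
    # # · · ·
    # # # · ·
    · · · · ·
    · · · · ·
    · · · · ·
    · · · · ·
    · · · · ·

Result: [[2,6],[1,8],[1,9]]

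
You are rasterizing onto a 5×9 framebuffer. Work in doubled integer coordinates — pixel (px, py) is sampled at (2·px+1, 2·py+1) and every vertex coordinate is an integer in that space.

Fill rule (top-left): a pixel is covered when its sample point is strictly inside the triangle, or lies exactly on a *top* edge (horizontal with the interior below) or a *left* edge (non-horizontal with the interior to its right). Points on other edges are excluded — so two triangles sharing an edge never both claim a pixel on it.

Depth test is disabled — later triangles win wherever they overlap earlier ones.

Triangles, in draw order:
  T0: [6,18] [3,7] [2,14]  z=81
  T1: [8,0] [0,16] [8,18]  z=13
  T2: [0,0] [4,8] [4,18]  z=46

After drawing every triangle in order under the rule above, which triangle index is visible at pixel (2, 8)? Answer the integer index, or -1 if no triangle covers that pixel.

T0:
  2·area = 32  (B↔C swapped to make it positive)
  edge (6, 18)→(2, 14): d=(-4,-4) top-left  bias=+0
  edge (2, 14)→(3, 7): d=(1,-7) top-left  bias=+0
  edge (3, 7)→(6, 18): d=(3,11) right/bottom  bias=-1
    (1,3)@(3, 7): e=[32,0,0] → .  [on edge]
    (1,4)@(3, 9): e=[24,2,6] → X
    (2,4)@(5, 9): e=[32,16,-16] → .
    (1,5)@(3, 11): e=[16,4,12] → X
    (2,5)@(5, 11): e=[24,18,-10] → .
    (0,6)@(1, 13): e=[0,-8,40] → .  [on edge]
    (1,6)@(3, 13): e=[8,6,18] → X
    (2,6)@(5, 13): e=[16,20,-4] → .
    (1,7)@(3, 15): e=[0,8,24] → X  [on edge]
    (2,7)@(5, 15): e=[8,22,2] → X
    (3,7)@(7, 15): e=[16,36,-20] → .
    (1,8)@(3, 17): e=[-8,10,30] → .
    (2,8)@(5, 17): e=[0,24,8] → X  [on edge]
  covered (6 px):
    . . . . .
    . . . . .
    . . . . .
    . . . . .
    . X . . .
    . X . . .
    . X . . .
    . X X . .
    . . X . .
T1:
  2·area = 144  (B↔C swapped to make it positive)
  edge (8, 0)→(8, 18): d=(0,18) right/bottom  bias=-1
  edge (8, 18)→(0, 16): d=(-8,-2) top-left  bias=+0
  edge (0, 16)→(8, 0): d=(8,-16) top-left  bias=+0
    (3,1)@(7, 3): e=[18,118,8] → X
    (4,1)@(9, 3): e=[-18,122,40] → .
    (3,2)@(7, 5): e=[18,102,24] → X
    (4,2)@(9, 5): e=[-18,106,56] → .
    (2,3)@(5, 7): e=[54,82,8] → X
    (4,3)@(9, 7): e=[-18,90,72] → .
    (2,4)@(5, 9): e=[54,66,24] → X
    (4,4)@(9, 9): e=[-18,74,88] → .
    (1,5)@(3, 11): e=[90,46,8] → X
    (4,5)@(9, 11): e=[-18,58,104] → .
    (1,6)@(3, 13): e=[90,30,24] → X
    (4,6)@(9, 13): e=[-18,42,120] → .
  covered (18 px):
    . . . . .
    . . . X .
    . . . X .
    . . X X .
    . . X X .
    . X X X .
    . X X X .
    X X X X .
    . . X X .
T2:
  2·area = 40
  edge (0, 0)→(4, 8): d=(4,8) right/bottom  bias=-1
  edge (4, 8)→(4, 18): d=(0,10) right/bottom  bias=-1
  edge (4, 18)→(0, 0): d=(-4,-18) top-left  bias=+0
    (0,1)@(1, 3): e=[4,30,6] → X
    (1,1)@(3, 3): e=[-12,10,42] → .
    (0,2)@(1, 5): e=[12,30,-2] → .
    (1,3)@(3, 7): e=[4,10,26] → X
    (2,3)@(5, 7): e=[-12,-10,62] → .
    (1,4)@(3, 9): e=[12,10,18] → X
    (2,4)@(5, 9): e=[-4,-10,54] → .
    (1,5)@(3, 11): e=[20,10,10] → X
    (2,5)@(5, 11): e=[4,-10,46] → .
    (1,6)@(3, 13): e=[28,10,2] → X
    (2,6)@(5, 13): e=[12,-10,38] → .
    (1,7)@(3, 15): e=[36,10,-6] → .
  covered (5 px):
    . . . . .
    X . . . .
    . . . . .
    . X . . .
    . X . . .
    . X . . .
    . X . . .
    . . . . .
    . . . . .

Z-buffer (winner per pixel, '.' = empty):
  . . . . .
  2 . . 1 .
  . . . 1 .
  . 2 1 1 .
  . 2 1 1 .
  . 2 1 1 .
  . 2 1 1 .
  1 1 1 1 .
  . . 1 1 .

Answer: 1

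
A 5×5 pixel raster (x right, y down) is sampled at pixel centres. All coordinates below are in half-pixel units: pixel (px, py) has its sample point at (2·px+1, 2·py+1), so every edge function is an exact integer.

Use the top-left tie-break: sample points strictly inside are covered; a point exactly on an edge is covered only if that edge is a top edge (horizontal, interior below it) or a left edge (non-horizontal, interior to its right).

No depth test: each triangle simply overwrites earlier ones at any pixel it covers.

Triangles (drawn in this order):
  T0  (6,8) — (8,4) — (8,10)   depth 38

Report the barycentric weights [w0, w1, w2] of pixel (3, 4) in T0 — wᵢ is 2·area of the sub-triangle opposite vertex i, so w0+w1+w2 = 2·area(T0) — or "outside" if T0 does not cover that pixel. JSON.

T0:
  2·area = 12
  edge (6, 8)→(8, 4): d=(2,-4) top-left  bias=+0
  edge (8, 4)→(8, 10): d=(0,6) right/bottom  bias=-1
  edge (8, 10)→(6, 8): d=(-2,-2) top-left  bias=+0
    (0,1)@(1, 3): e=[-30,42,0] → ·  [on edge]
    (1,2)@(3, 5): e=[-18,30,0] → ·  [on edge]
    (2,3)@(5, 7): e=[-6,18,0] → ·  [on edge]
    (3,3)@(7, 7): e=[2,6,4] → #
    (4,3)@(9, 7): e=[10,-6,8] → ·
    (3,4)@(7, 9): e=[6,6,0] → #  [on edge]
    (4,4)@(9, 9): e=[14,-6,4] → ·
  covered (2 px):
    · · · · ·
    · · · · ·
    · · · · ·
    · · · # ·
    · · · # ·

Final: [6,0,6]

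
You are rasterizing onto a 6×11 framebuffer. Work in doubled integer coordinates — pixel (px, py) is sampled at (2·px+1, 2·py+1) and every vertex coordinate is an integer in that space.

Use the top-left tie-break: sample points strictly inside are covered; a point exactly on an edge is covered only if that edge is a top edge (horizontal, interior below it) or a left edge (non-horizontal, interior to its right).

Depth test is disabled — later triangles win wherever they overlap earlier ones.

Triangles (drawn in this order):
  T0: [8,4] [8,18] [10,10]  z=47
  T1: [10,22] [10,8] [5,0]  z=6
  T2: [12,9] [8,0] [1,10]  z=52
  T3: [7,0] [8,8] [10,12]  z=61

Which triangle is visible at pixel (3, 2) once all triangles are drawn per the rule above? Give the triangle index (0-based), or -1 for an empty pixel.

T0:
  2·area = 28  (B↔C swapped to make it positive)
  edge (8, 4)→(10, 10): d=(2,6) right/bottom  bias=-1
  edge (10, 10)→(8, 18): d=(-2,8) right/bottom  bias=-1
  edge (8, 18)→(8, 4): d=(0,-14) top-left  bias=+0
    (3,0)@(7, 1): e=[0,42,-14] → .  [on edge]
    (4,3)@(9, 7): e=[0,14,14] → .  [on edge]
    (4,4)@(9, 9): e=[4,10,14] → X
    (5,4)@(11, 9): e=[-8,-6,42] → .
    (4,5)@(9, 11): e=[8,6,14] → X
    (5,5)@(11, 11): e=[-4,-10,42] → .
    (4,6)@(9, 13): e=[12,2,14] → X
    (5,6)@(11, 13): e=[0,-14,42] → .  [on edge]
    (4,7)@(9, 15): e=[16,-2,14] → .
  covered (3 px):
    . . . . . .
    . . . . . .
    . . . . . .
    . . . . . .
    . . . . X .
    . . . . X .
    . . . . X .
    . . . . . .
    . . . . . .
    . . . . . .
    . . . . . .
T1:
  2·area = 70  (B↔C swapped to make it positive)
  edge (10, 22)→(5, 0): d=(-5,-22) top-left  bias=+0
  edge (5, 0)→(10, 8): d=(5,8) right/bottom  bias=-1
  edge (10, 8)→(10, 22): d=(0,14) right/bottom  bias=-1
    (3,2)@(7, 5): e=[19,9,42] → X
    (4,2)@(9, 5): e=[63,-7,14] → .
    (3,3)@(7, 7): e=[9,19,42] → X
    (4,3)@(9, 7): e=[53,3,14] → X
    (5,3)@(11, 7): e=[97,-13,-14] → .
    (3,4)@(7, 9): e=[-1,29,42] → .
    (4,4)@(9, 9): e=[43,13,14] → X
    (5,4)@(11, 9): e=[87,-3,-14] → .
    (4,5)@(9, 11): e=[33,23,14] → X
    (5,5)@(11, 11): e=[77,7,-14] → .
    (4,6)@(9, 13): e=[23,33,14] → X
    (5,6)@(11, 13): e=[67,17,-14] → .
  covered (8 px):
    . . . . . .
    . . . . . .
    . . . X . .
    . . . X X .
    . . . . X .
    . . . . X .
    . . . . X .
    . . . . X .
    . . . . X .
    . . . . . .
    . . . . . .
T2:
  2·area = 103  (B↔C swapped to make it positive)
  edge (12, 9)→(1, 10): d=(-11,1) right/bottom  bias=-1
  edge (1, 10)→(8, 0): d=(7,-10) top-left  bias=+0
  edge (8, 0)→(12, 9): d=(4,9) right/bottom  bias=-1
    (3,1)@(7, 3): e=[71,11,21] → X
    (4,1)@(9, 3): e=[69,31,3] → X
    (5,1)@(11, 3): e=[67,51,-15] → .
    (2,2)@(5, 5): e=[51,5,47] → X
    (5,2)@(11, 5): e=[45,65,-7] → .
    (2,3)@(5, 7): e=[29,19,55] → X
    (5,3)@(11, 7): e=[23,79,1] → X
    (1,4)@(3, 9): e=[9,13,81] → X
    (1,5)@(3, 11): e=[-13,27,89] → .
    (2,5)@(5, 11): e=[-15,47,71] → .
    (3,5)@(7, 11): e=[-17,67,53] → .
    (4,5)@(9, 11): e=[-19,87,35] → .
  covered (14 px):
    . . . . . .
    . . . X X .
    . . X X X .
    . . X X X X
    . X X X X X
    . . . . . .
    . . . . . .
    . . . . . .
    . . . . . .
    . . . . . .
    . . . . . .
T3:
  2·area = 12  (B↔C swapped to make it positive)
  edge (7, 0)→(10, 12): d=(3,12) right/bottom  bias=-1
  edge (10, 12)→(8, 8): d=(-2,-4) top-left  bias=+0
  edge (8, 8)→(7, 0): d=(-1,-8) top-left  bias=+0
    (4,4)@(9, 9): e=[3,2,7] → X
    (5,4)@(11, 9): e=[-21,10,23] → .
    (4,5)@(9, 11): e=[9,-2,5] → .
  covered (1 px):
    . . . . . .
    . . . . . .
    . . . . . .
    . . . . . .
    . . . . X .
    . . . . . .
    . . . . . .
    . . . . . .
    . . . . . .
    . . . . . .
    . . . . . .

Z-buffer (winner per pixel, '.' = empty):
  . . . . . .
  . . . 2 2 .
  . . 2 2 2 .
  . . 2 2 2 2
  . 2 2 2 3 2
  . . . . 1 .
  . . . . 1 .
  . . . . 1 .
  . . . . 1 .
  . . . . . .
  . . . . . .

Final: 2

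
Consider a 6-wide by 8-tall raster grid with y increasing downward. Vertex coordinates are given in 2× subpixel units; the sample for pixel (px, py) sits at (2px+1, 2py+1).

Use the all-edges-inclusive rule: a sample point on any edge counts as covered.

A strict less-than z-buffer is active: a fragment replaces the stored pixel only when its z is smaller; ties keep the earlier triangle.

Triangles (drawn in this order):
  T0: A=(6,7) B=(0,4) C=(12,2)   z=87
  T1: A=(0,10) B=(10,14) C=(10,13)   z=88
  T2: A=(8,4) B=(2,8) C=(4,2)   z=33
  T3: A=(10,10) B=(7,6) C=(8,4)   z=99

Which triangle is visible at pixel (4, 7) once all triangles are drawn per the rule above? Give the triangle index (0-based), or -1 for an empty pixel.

T0:
  2·area = 48
  edge (6, 7)→(0, 4): d=(-6,-3) inclusive
  edge (0, 4)→(12, 2): d=(12,-2) inclusive
  edge (12, 2)→(6, 7): d=(-6,5) inclusive
    (3,1)@(7, 3): e=[27,2,19] → █
    (4,1)@(9, 3): e=[33,6,9] → █
    (5,1)@(11, 3): e=[39,10,-1] → ·
    (1,2)@(3, 5): e=[3,18,27] → █
    (2,2)@(5, 5): e=[9,22,17] → █
    (4,2)@(9, 5): e=[21,30,-3] → ·
    (1,3)@(3, 7): e=[-9,42,15] → ·
    (2,3)@(5, 7): e=[-3,46,5] → ·
    (3,3)@(7, 7): e=[3,50,-5] → ·
  covered (5 px):
    · · · · · ·
    · · · █ █ ·
    · █ █ █ · ·
    · · · · · ·
    · · · · · ·
    · · · · · ·
    · · · · · ·
    · · · · · ·
T1:
  2·area = 10  (B↔C swapped to make it positive)
  edge (0, 10)→(10, 13): d=(10,3) inclusive
  edge (10, 13)→(10, 14): d=(0,1) inclusive
  edge (10, 14)→(0, 10): d=(-10,-4) inclusive
    (1,5)@(3, 11): e=[1,7,2] → █
    (2,5)@(5, 11): e=[-5,5,10] → ·
    (1,6)@(3, 13): e=[21,7,-18] → ·
    (4,6)@(9, 13): e=[3,1,6] → █
    (5,6)@(11, 13): e=[-3,-1,14] → ·
    (4,7)@(9, 15): e=[23,1,-14] → ·
  covered (2 px):
    · · · · · ·
    · · · · · ·
    · · · · · ·
    · · · · · ·
    · · · · · ·
    · █ · · · ·
    · · · · █ ·
    · · · · · ·
T2:
  2·area = 28
  edge (8, 4)→(2, 8): d=(-6,4) inclusive
  edge (2, 8)→(4, 2): d=(2,-6) inclusive
  edge (4, 2)→(8, 4): d=(4,2) inclusive
    (2,1)@(5, 3): e=[18,8,2] → █
    (3,1)@(7, 3): e=[10,20,-2] → ·
    (1,2)@(3, 5): e=[14,0,14] → █  [on edge]
    (3,2)@(7, 5): e=[-2,24,6] → ·
    (1,3)@(3, 7): e=[2,4,22] → █
    (2,3)@(5, 7): e=[-6,16,18] → ·
    (1,4)@(3, 9): e=[-10,8,30] → ·
    (0,5)@(1, 11): e=[-14,0,42] → ·  [on edge]
  covered (4 px):
    · · · · · ·
    · · █ · · ·
    · █ █ · · ·
    · █ · · · ·
    · · · · · ·
    · · · · · ·
    · · · · · ·
    · · · · · ·
T3:
  2·area = 10
  edge (10, 10)→(7, 6): d=(-3,-4) inclusive
  edge (7, 6)→(8, 4): d=(1,-2) inclusive
  edge (8, 4)→(10, 10): d=(2,6) inclusive
    (3,0)@(7, 1): e=[15,-5,0] → ·  [on edge]
    (4,3)@(9, 7): e=[5,5,0] → █  [on edge]
    (5,3)@(11, 7): e=[13,9,-12] → ·
    (4,4)@(9, 9): e=[-1,7,4] → ·
    (5,6)@(11, 13): e=[-5,15,0] → ·  [on edge]
  covered (1 px):
    · · · · · ·
    · · · · · ·
    · · · · · ·
    · · · · █ ·
    · · · · · ·
    · · · · · ·
    · · · · · ·
    · · · · · ·

Z-buffer (winner per pixel, '.' = empty):
  . . . . . .
  . . 2 0 0 .
  . 2 2 0 . .
  . 2 . . 3 .
  . . . . . .
  . 1 . . . .
  . . . . 1 .
  . . . . . .

Final: -1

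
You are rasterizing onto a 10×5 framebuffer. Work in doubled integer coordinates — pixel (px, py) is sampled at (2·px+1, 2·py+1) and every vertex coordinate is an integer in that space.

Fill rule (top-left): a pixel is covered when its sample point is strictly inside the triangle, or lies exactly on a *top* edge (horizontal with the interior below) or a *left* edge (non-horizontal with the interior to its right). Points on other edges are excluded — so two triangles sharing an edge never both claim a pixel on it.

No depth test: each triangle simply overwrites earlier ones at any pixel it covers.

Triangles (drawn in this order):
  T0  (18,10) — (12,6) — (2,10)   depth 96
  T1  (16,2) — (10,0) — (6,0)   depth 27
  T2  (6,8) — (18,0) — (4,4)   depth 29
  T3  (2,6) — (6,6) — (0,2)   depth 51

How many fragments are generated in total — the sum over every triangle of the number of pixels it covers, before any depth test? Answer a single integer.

T0:
  2·area = 64  (B↔C swapped to make it positive)
  edge (18, 10)→(2, 10): d=(-16,0) right/bottom  bias=-1
  edge (2, 10)→(12, 6): d=(10,-4) top-left  bias=+0
  edge (12, 6)→(18, 10): d=(6,4) right/bottom  bias=-1
    (5,3)@(11, 7): e=[48,6,10] → █
    (6,3)@(13, 7): e=[48,14,2] → █
    (7,3)@(15, 7): e=[48,22,-6] → ·
    (2,4)@(5, 9): e=[16,2,46] → █
    (3,4)@(7, 9): e=[16,10,38] → █
    (4,4)@(9, 9): e=[16,18,30] → █
    (7,4)@(15, 9): e=[16,42,6] → █
    (8,4)@(17, 9): e=[16,50,-2] → ·
  covered (8 px):
    · · · · · · · · · ·
    · · · · · · · · · ·
    · · · · · · · · · ·
    · · · · · █ █ · · ·
    · · █ █ █ █ █ █ · ·
T1:
  2·area = 8  (B↔C swapped to make it positive)
  edge (16, 2)→(6, 0): d=(-10,-2) top-left  bias=+0
  edge (6, 0)→(10, 0): d=(4,0) top-left  bias=+0
  edge (10, 0)→(16, 2): d=(6,2) right/bottom  bias=-1
    (5,0)@(11, 1): e=[0,4,4] → █  [on edge]
    (6,0)@(13, 1): e=[4,4,0] → ·  [on edge]
    (5,1)@(11, 3): e=[-20,12,16] → ·
    (9,1)@(19, 3): e=[-4,12,0] → ·  [on edge]
  covered (1 px):
    · · · · · █ · · · ·
    · · · · · · · · · ·
    · · · · · · · · · ·
    · · · · · · · · · ·
    · · · · · · · · · ·
T2:
  2·area = 64  (B↔C swapped to make it positive)
  edge (6, 8)→(4, 4): d=(-2,-4) top-left  bias=+0
  edge (4, 4)→(18, 0): d=(14,-4) top-left  bias=+0
  edge (18, 0)→(6, 8): d=(-12,8) right/bottom  bias=-1
    (7,0)@(15, 1): e=[50,2,12] → █
    (8,0)@(17, 1): e=[58,10,-4] → ·
    (4,1)@(9, 3): e=[22,6,36] → █
    (5,1)@(11, 3): e=[30,14,20] → █
    (6,1)@(13, 3): e=[38,22,4] → █
    (7,1)@(15, 3): e=[46,30,-12] → ·
    (2,2)@(5, 5): e=[2,18,44] → █
    (3,2)@(7, 5): e=[10,26,28] → █
    (5,2)@(11, 5): e=[26,42,-4] → ·
    (6,2)@(13, 5): e=[34,50,-20] → ·
    (2,3)@(5, 7): e=[-2,46,20] → ·
    (3,3)@(7, 7): e=[6,54,4] → █
  covered (8 px):
    · · · · · · · █ · ·
    · · · · █ █ █ · · ·
    · · █ █ █ · · · · ·
    · · · █ · · · · · ·
    · · · · · · · · · ·
T3:
  2·area = 16  (B↔C swapped to make it positive)
  edge (2, 6)→(0, 2): d=(-2,-4) top-left  bias=+0
  edge (0, 2)→(6, 6): d=(6,4) right/bottom  bias=-1
  edge (6, 6)→(2, 6): d=(-4,0) right/bottom  bias=-1
    (0,1)@(1, 3): e=[2,2,12] → █
    (1,1)@(3, 3): e=[10,-6,12] → ·
    (0,2)@(1, 5): e=[-2,14,4] → ·
    (1,2)@(3, 5): e=[6,6,4] → █
    (2,2)@(5, 5): e=[14,-2,4] → ·
    (1,3)@(3, 7): e=[2,18,-4] → ·
  covered (2 px):
    · · · · · · · · · ·
    █ · · · · · · · · ·
    · █ · · · · · · · ·
    · · · · · · · · · ·
    · · · · · · · · · ·

Answer: 19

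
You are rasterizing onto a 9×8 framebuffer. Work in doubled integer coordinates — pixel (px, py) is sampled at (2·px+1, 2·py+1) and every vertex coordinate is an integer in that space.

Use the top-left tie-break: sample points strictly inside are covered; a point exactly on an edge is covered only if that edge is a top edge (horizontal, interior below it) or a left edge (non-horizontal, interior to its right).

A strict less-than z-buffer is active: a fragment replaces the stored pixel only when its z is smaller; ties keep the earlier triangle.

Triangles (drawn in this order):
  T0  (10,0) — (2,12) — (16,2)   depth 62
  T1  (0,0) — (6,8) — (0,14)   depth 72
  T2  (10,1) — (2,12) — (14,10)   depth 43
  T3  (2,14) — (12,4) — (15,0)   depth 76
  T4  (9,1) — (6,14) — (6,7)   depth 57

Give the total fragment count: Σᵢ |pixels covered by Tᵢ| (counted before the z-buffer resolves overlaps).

T0:
  2·area = 88  (B↔C swapped to make it positive)
  edge (10, 0)→(16, 2): d=(6,2) right/bottom  bias=-1
  edge (16, 2)→(2, 12): d=(-14,10) right/bottom  bias=-1
  edge (2, 12)→(10, 0): d=(8,-12) top-left  bias=+0
    (5,0)@(11, 1): e=[4,64,20] → #
    (6,0)@(13, 1): e=[0,44,44] → ·  [on edge]
    (4,1)@(9, 3): e=[20,56,12] → #
    (6,1)@(13, 3): e=[12,16,60] → #
    (7,1)@(15, 3): e=[8,-4,84] → ·
    (3,2)@(7, 5): e=[36,48,4] → #
    (6,2)@(13, 5): e=[24,-12,76] → ·
    (3,3)@(7, 7): e=[48,20,20] → #
    (4,3)@(9, 7): e=[44,0,44] → ·  [on edge]
    (5,3)@(11, 7): e=[40,-20,68] → ·
    (2,4)@(5, 9): e=[64,12,12] → #
    (3,4)@(7, 9): e=[60,-8,36] → ·
  covered (10 px):
    · · · · · # · · ·
    · · · · # # # · ·
    · · · # # # · · ·
    · · · # · · · · ·
    · · # · · · · · ·
    · # · · · · · · ·
    · · · · · · · · ·
    · · · · · · · · ·
T1:
  2·area = 84
  edge (0, 0)→(6, 8): d=(6,8) right/bottom  bias=-1
  edge (6, 8)→(0, 14): d=(-6,6) right/bottom  bias=-1
  edge (0, 14)→(0, 0): d=(0,-14) top-left  bias=+0
    (6,0)@(13, 1): e=[-98,0,182] → ·  [on edge]
    (0,1)@(1, 3): e=[10,60,14] → #
    (1,1)@(3, 3): e=[-6,48,42] → ·
    (5,1)@(11, 3): e=[-70,0,154] → ·  [on edge]
    (0,2)@(1, 5): e=[22,48,14] → #
    (1,2)@(3, 5): e=[6,36,42] → #
    (2,2)@(5, 5): e=[-10,24,70] → ·
    (4,2)@(9, 5): e=[-42,0,126] → ·  [on edge]
    (0,3)@(1, 7): e=[34,36,14] → #
    (2,3)@(5, 7): e=[2,12,70] → #
    (3,3)@(7, 7): e=[-14,0,98] → ·  [on edge]
    (0,4)@(1, 9): e=[46,24,14] → #
    (2,4)@(5, 9): e=[14,0,70] → ·  [on edge]
    (1,5)@(3, 11): e=[42,0,42] → ·  [on edge]
    (0,6)@(1, 13): e=[70,0,14] → ·  [on edge]
  covered (9 px):
    · · · · · · · · ·
    # · · · · · · · ·
    # # · · · · · · ·
    # # # · · · · · ·
    # # · · · · · · ·
    # · · · · · · · ·
    · · · · · · · · ·
    · · · · · · · · ·
T2:
  2·area = 116  (B↔C swapped to make it positive)
  edge (10, 1)→(14, 10): d=(4,9) right/bottom  bias=-1
  edge (14, 10)→(2, 12): d=(-12,2) right/bottom  bias=-1
  edge (2, 12)→(10, 1): d=(8,-11) top-left  bias=+0
    (4,1)@(9, 3): e=[17,94,5] → #
    (5,1)@(11, 3): e=[-1,90,27] → ·
    (4,2)@(9, 5): e=[25,70,21] → #
    (5,2)@(11, 5): e=[7,66,43] → #
    (6,2)@(13, 5): e=[-11,62,65] → ·
    (3,3)@(7, 7): e=[51,50,15] → #
    (6,3)@(13, 7): e=[-3,38,81] → ·
    (2,4)@(5, 9): e=[77,30,9] → #
    (6,4)@(13, 9): e=[5,14,97] → #
    (7,4)@(15, 9): e=[-13,10,119] → ·
    (1,5)@(3, 11): e=[103,10,3] → #
    (4,5)@(9, 11): e=[49,-2,69] → ·
  covered (14 px):
    · · · · · · · · ·
    · · · · # · · · ·
    · · · · # # · · ·
    · · · # # # · · ·
    · · # # # # # · ·
    · # # # · · · · ·
    · · · · · · · · ·
    · · · · · · · · ·
T3:
  2·area = 10  (B↔C swapped to make it positive)
  edge (2, 14)→(15, 0): d=(13,-14) top-left  bias=+0
  edge (15, 0)→(12, 4): d=(-3,4) right/bottom  bias=-1
  edge (12, 4)→(2, 14): d=(-10,10) right/bottom  bias=-1
    (7,0)@(15, 1): e=[13,-3,0] → ·  [on edge]
    (6,1)@(13, 3): e=[11,-1,0] → ·  [on edge]
    (5,2)@(11, 5): e=[9,1,0] → ·  [on edge]
    (4,3)@(9, 7): e=[7,3,0] → ·  [on edge]
    (3,4)@(7, 9): e=[5,5,0] → ·  [on edge]
    (2,5)@(5, 11): e=[3,7,0] → ·  [on edge]
    (1,6)@(3, 13): e=[1,9,0] → ·  [on edge]
    (0,7)@(1, 15): e=[-1,11,0] → ·  [on edge]
  covered (0 px):
    · · · · · · · · ·
    · · · · · · · · ·
    · · · · · · · · ·
    · · · · · · · · ·
    · · · · · · · · ·
    · · · · · · · · ·
    · · · · · · · · ·
    · · · · · · · · ·
T4:
  2·area = 21
  edge (9, 1)→(6, 14): d=(-3,13) right/bottom  bias=-1
  edge (6, 14)→(6, 7): d=(0,-7) top-left  bias=+0
  edge (6, 7)→(9, 1): d=(3,-6) top-left  bias=+0
    (4,0)@(9, 1): e=[0,21,0] → ·  [on edge]
    (3,2)@(7, 5): e=[14,7,0] → #  [on edge]
    (4,2)@(9, 5): e=[-12,21,12] → ·
    (3,3)@(7, 7): e=[8,7,6] → #
    (4,3)@(9, 7): e=[-18,21,18] → ·
    (2,4)@(5, 9): e=[28,-7,0] → ·  [on edge]
    (3,4)@(7, 9): e=[2,7,12] → #
    (4,4)@(9, 9): e=[-24,21,24] → ·
    (3,5)@(7, 11): e=[-4,7,18] → ·
    (1,6)@(3, 13): e=[42,-21,0] → ·  [on edge]
  covered (3 px):
    · · · · · · · · ·
    · · · · · · · · ·
    · · · # · · · · ·
    · · · # · · · · ·
    · · · # · · · · ·
    · · · · · · · · ·
    · · · · · · · · ·
    · · · · · · · · ·

Final: 36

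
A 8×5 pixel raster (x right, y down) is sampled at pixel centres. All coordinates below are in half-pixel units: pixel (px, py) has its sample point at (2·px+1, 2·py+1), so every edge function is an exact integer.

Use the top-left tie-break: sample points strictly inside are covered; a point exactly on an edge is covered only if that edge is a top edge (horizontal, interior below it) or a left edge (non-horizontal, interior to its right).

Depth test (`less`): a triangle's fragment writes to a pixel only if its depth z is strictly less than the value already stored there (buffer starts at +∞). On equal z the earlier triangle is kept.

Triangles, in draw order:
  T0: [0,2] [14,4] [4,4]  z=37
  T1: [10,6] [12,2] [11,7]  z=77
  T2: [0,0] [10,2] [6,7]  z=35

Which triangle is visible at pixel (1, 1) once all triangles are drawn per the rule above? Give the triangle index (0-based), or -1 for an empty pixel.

T0:
  2·area = 20
  edge (0, 2)→(14, 4): d=(14,2) right/bottom  bias=-1
  edge (14, 4)→(4, 4): d=(-10,0) right/bottom  bias=-1
  edge (4, 4)→(0, 2): d=(-4,-2) top-left  bias=+0
    (1,1)@(3, 3): e=[8,10,2] → #
    (2,1)@(5, 3): e=[4,10,6] → #
    (3,1)@(7, 3): e=[0,10,10] → ·  [on edge]
    (1,2)@(3, 5): e=[36,-10,-6] → ·
    (2,2)@(5, 5): e=[32,-10,-2] → ·
  covered (2 px):
    · · · · · · · ·
    · # # · · · · ·
    · · · · · · · ·
    · · · · · · · ·
    · · · · · · · ·
T1:
  2·area = 6
  edge (10, 6)→(12, 2): d=(2,-4) top-left  bias=+0
  edge (12, 2)→(11, 7): d=(-1,5) right/bottom  bias=-1
  edge (11, 7)→(10, 6): d=(-1,-1) top-left  bias=+0
    (2,0)@(5, 1): e=[-30,36,0] → ·  [on edge]
    (3,1)@(7, 3): e=[-18,24,0] → ·  [on edge]
    (4,2)@(9, 5): e=[-6,12,0] → ·  [on edge]
    (5,2)@(11, 5): e=[2,2,2] → #
    (6,2)@(13, 5): e=[10,-8,4] → ·
    (5,3)@(11, 7): e=[6,0,0] → ·  [on edge]
    (6,4)@(13, 9): e=[18,-12,0] → ·  [on edge]
  covered (1 px):
    · · · · · · · ·
    · · · · · · · ·
    · · · · · # · ·
    · · · · · · · ·
    · · · · · · · ·
T2:
  2·area = 58
  edge (0, 0)→(10, 2): d=(10,2) right/bottom  bias=-1
  edge (10, 2)→(6, 7): d=(-4,5) right/bottom  bias=-1
  edge (6, 7)→(0, 0): d=(-6,-7) top-left  bias=+0
    (0,0)@(1, 1): e=[8,49,1] → #
    (1,0)@(3, 1): e=[4,39,15] → #
    (2,0)@(5, 1): e=[0,29,29] → ·  [on edge]
    (0,1)@(1, 3): e=[28,41,-11] → ·
    (1,1)@(3, 3): e=[24,31,3] → #
    (2,1)@(5, 3): e=[20,21,17] → #
    (3,1)@(7, 3): e=[16,11,31] → #
    (4,1)@(9, 3): e=[12,1,45] → #
    (5,1)@(11, 3): e=[8,-9,59] → ·
    (7,1)@(15, 3): e=[0,-29,87] → ·  [on edge]
    (1,2)@(3, 5): e=[44,23,-9] → ·
    (2,2)@(5, 5): e=[40,13,5] → #
  covered (8 px):
    # # · · · · · ·
    · # # # # · · ·
    · · # # · · · ·
    · · · · · · · ·
    · · · · · · · ·

Z-buffer (winner per pixel, '.' = empty):
  2 2 . . . . . .
  . 2 2 2 2 . . .
  . . 2 2 . 1 . .
  . . . . . . . .
  . . . . . . . .

Result: 2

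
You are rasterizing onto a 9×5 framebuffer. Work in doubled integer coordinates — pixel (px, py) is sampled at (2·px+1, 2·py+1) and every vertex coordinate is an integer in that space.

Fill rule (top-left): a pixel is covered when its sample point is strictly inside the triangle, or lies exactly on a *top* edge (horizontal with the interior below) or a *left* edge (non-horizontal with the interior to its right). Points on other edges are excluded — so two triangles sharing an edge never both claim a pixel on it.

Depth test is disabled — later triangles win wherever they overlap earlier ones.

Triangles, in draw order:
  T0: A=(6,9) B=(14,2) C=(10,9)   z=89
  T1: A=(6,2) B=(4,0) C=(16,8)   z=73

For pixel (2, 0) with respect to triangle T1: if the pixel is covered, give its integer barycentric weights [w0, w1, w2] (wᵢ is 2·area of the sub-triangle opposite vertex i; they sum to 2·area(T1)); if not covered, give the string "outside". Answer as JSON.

T0:
  2·area = 28
  edge (6, 9)→(14, 2): d=(8,-7) top-left  bias=+0
  edge (14, 2)→(10, 9): d=(-4,7) right/bottom  bias=-1
  edge (10, 9)→(6, 9): d=(-4,0) right/bottom  bias=-1
    (6,1)@(13, 3): e=[1,3,24] → #
    (7,1)@(15, 3): e=[15,-11,24] → ·
    (5,2)@(11, 5): e=[3,9,16] → #
    (6,2)@(13, 5): e=[17,-5,16] → ·
    (4,3)@(9, 7): e=[5,15,8] → #
    (6,3)@(13, 7): e=[33,-13,8] → ·
    (0,4)@(1, 9): e=[-35,63,0] → ·  [on edge]
    (1,4)@(3, 9): e=[-21,49,0] → ·  [on edge]
    (2,4)@(5, 9): e=[-7,35,0] → ·  [on edge]
    (3,4)@(7, 9): e=[7,21,0] → ·  [on edge]
    (4,4)@(9, 9): e=[21,7,0] → ·  [on edge]
    (5,4)@(11, 9): e=[35,-7,0] → ·  [on edge]
    (6,4)@(13, 9): e=[49,-21,0] → ·  [on edge]
    (7,4)@(15, 9): e=[63,-35,0] → ·  [on edge]
    (8,4)@(17, 9): e=[77,-49,0] → ·  [on edge]
  covered (4 px):
    · · · · · · · · ·
    · · · · · · # · ·
    · · · · · # · · ·
    · · · · # # · · ·
    · · · · · · · · ·
T1:
  2·area = 8
  edge (6, 2)→(4, 0): d=(-2,-2) top-left  bias=+0
  edge (4, 0)→(16, 8): d=(12,8) right/bottom  bias=-1
  edge (16, 8)→(6, 2): d=(-10,-6) top-left  bias=+0
    (2,0)@(5, 1): e=[0,4,4] → #  [on edge]
    (3,0)@(7, 1): e=[4,-12,16] → ·
    (2,1)@(5, 3): e=[-4,28,-16] → ·
    (3,1)@(7, 3): e=[0,12,-4] → ·  [on edge]
    (4,2)@(9, 5): e=[0,20,-12] → ·  [on edge]
    (5,2)@(11, 5): e=[4,4,0] → #  [on edge]
    (6,2)@(13, 5): e=[8,-12,12] → ·
    (5,3)@(11, 7): e=[0,28,-20] → ·  [on edge]
    (6,4)@(13, 9): e=[0,36,-28] → ·  [on edge]
  covered (2 px):
    · · # · · · · · ·
    · · · · · · · · ·
    · · · · · # · · ·
    · · · · · · · · ·
    · · · · · · · · ·

Result: [4,4,0]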